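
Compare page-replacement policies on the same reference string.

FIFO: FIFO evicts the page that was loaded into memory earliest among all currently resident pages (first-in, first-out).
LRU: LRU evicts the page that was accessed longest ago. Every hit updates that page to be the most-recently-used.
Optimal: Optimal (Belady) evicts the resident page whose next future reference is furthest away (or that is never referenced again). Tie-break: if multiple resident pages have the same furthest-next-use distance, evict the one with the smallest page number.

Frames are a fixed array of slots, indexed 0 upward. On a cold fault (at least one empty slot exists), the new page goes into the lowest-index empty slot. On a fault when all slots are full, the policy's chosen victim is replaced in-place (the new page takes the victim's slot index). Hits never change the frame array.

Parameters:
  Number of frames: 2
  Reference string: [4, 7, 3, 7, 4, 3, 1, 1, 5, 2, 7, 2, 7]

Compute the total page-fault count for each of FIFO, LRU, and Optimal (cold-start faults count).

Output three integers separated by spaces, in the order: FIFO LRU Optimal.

--- FIFO ---
  step 0: ref 4 -> FAULT, frames=[4,-] (faults so far: 1)
  step 1: ref 7 -> FAULT, frames=[4,7] (faults so far: 2)
  step 2: ref 3 -> FAULT, evict 4, frames=[3,7] (faults so far: 3)
  step 3: ref 7 -> HIT, frames=[3,7] (faults so far: 3)
  step 4: ref 4 -> FAULT, evict 7, frames=[3,4] (faults so far: 4)
  step 5: ref 3 -> HIT, frames=[3,4] (faults so far: 4)
  step 6: ref 1 -> FAULT, evict 3, frames=[1,4] (faults so far: 5)
  step 7: ref 1 -> HIT, frames=[1,4] (faults so far: 5)
  step 8: ref 5 -> FAULT, evict 4, frames=[1,5] (faults so far: 6)
  step 9: ref 2 -> FAULT, evict 1, frames=[2,5] (faults so far: 7)
  step 10: ref 7 -> FAULT, evict 5, frames=[2,7] (faults so far: 8)
  step 11: ref 2 -> HIT, frames=[2,7] (faults so far: 8)
  step 12: ref 7 -> HIT, frames=[2,7] (faults so far: 8)
  FIFO total faults: 8
--- LRU ---
  step 0: ref 4 -> FAULT, frames=[4,-] (faults so far: 1)
  step 1: ref 7 -> FAULT, frames=[4,7] (faults so far: 2)
  step 2: ref 3 -> FAULT, evict 4, frames=[3,7] (faults so far: 3)
  step 3: ref 7 -> HIT, frames=[3,7] (faults so far: 3)
  step 4: ref 4 -> FAULT, evict 3, frames=[4,7] (faults so far: 4)
  step 5: ref 3 -> FAULT, evict 7, frames=[4,3] (faults so far: 5)
  step 6: ref 1 -> FAULT, evict 4, frames=[1,3] (faults so far: 6)
  step 7: ref 1 -> HIT, frames=[1,3] (faults so far: 6)
  step 8: ref 5 -> FAULT, evict 3, frames=[1,5] (faults so far: 7)
  step 9: ref 2 -> FAULT, evict 1, frames=[2,5] (faults so far: 8)
  step 10: ref 7 -> FAULT, evict 5, frames=[2,7] (faults so far: 9)
  step 11: ref 2 -> HIT, frames=[2,7] (faults so far: 9)
  step 12: ref 7 -> HIT, frames=[2,7] (faults so far: 9)
  LRU total faults: 9
--- Optimal ---
  step 0: ref 4 -> FAULT, frames=[4,-] (faults so far: 1)
  step 1: ref 7 -> FAULT, frames=[4,7] (faults so far: 2)
  step 2: ref 3 -> FAULT, evict 4, frames=[3,7] (faults so far: 3)
  step 3: ref 7 -> HIT, frames=[3,7] (faults so far: 3)
  step 4: ref 4 -> FAULT, evict 7, frames=[3,4] (faults so far: 4)
  step 5: ref 3 -> HIT, frames=[3,4] (faults so far: 4)
  step 6: ref 1 -> FAULT, evict 3, frames=[1,4] (faults so far: 5)
  step 7: ref 1 -> HIT, frames=[1,4] (faults so far: 5)
  step 8: ref 5 -> FAULT, evict 1, frames=[5,4] (faults so far: 6)
  step 9: ref 2 -> FAULT, evict 4, frames=[5,2] (faults so far: 7)
  step 10: ref 7 -> FAULT, evict 5, frames=[7,2] (faults so far: 8)
  step 11: ref 2 -> HIT, frames=[7,2] (faults so far: 8)
  step 12: ref 7 -> HIT, frames=[7,2] (faults so far: 8)
  Optimal total faults: 8

Answer: 8 9 8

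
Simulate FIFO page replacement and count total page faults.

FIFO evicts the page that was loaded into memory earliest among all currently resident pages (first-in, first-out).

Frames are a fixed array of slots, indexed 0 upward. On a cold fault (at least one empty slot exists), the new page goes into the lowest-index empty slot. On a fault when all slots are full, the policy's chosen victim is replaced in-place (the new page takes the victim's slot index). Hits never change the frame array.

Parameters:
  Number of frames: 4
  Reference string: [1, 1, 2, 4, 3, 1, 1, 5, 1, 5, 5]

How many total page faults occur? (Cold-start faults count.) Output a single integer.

Step 0: ref 1 → FAULT, frames=[1,-,-,-]
Step 1: ref 1 → HIT, frames=[1,-,-,-]
Step 2: ref 2 → FAULT, frames=[1,2,-,-]
Step 3: ref 4 → FAULT, frames=[1,2,4,-]
Step 4: ref 3 → FAULT, frames=[1,2,4,3]
Step 5: ref 1 → HIT, frames=[1,2,4,3]
Step 6: ref 1 → HIT, frames=[1,2,4,3]
Step 7: ref 5 → FAULT (evict 1), frames=[5,2,4,3]
Step 8: ref 1 → FAULT (evict 2), frames=[5,1,4,3]
Step 9: ref 5 → HIT, frames=[5,1,4,3]
Step 10: ref 5 → HIT, frames=[5,1,4,3]
Total faults: 6

Answer: 6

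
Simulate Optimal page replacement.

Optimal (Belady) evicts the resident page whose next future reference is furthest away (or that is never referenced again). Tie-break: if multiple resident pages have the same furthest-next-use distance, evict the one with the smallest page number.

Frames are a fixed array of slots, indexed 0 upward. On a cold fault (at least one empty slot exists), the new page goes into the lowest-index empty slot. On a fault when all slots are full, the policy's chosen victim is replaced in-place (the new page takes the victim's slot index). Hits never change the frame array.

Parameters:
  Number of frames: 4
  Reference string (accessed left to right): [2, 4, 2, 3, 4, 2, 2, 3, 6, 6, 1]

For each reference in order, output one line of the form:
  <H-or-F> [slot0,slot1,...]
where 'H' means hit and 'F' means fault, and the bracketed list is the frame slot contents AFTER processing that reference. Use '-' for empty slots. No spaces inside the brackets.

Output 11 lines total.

F [2,-,-,-]
F [2,4,-,-]
H [2,4,-,-]
F [2,4,3,-]
H [2,4,3,-]
H [2,4,3,-]
H [2,4,3,-]
H [2,4,3,-]
F [2,4,3,6]
H [2,4,3,6]
F [1,4,3,6]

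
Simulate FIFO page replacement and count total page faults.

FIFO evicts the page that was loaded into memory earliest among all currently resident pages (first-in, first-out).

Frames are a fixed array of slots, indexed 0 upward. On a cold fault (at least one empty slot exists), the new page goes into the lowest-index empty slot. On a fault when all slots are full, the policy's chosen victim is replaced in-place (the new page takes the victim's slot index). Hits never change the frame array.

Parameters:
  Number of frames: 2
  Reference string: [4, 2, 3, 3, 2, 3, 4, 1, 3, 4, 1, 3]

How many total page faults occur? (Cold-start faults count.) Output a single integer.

Answer: 9

Derivation:
Step 0: ref 4 → FAULT, frames=[4,-]
Step 1: ref 2 → FAULT, frames=[4,2]
Step 2: ref 3 → FAULT (evict 4), frames=[3,2]
Step 3: ref 3 → HIT, frames=[3,2]
Step 4: ref 2 → HIT, frames=[3,2]
Step 5: ref 3 → HIT, frames=[3,2]
Step 6: ref 4 → FAULT (evict 2), frames=[3,4]
Step 7: ref 1 → FAULT (evict 3), frames=[1,4]
Step 8: ref 3 → FAULT (evict 4), frames=[1,3]
Step 9: ref 4 → FAULT (evict 1), frames=[4,3]
Step 10: ref 1 → FAULT (evict 3), frames=[4,1]
Step 11: ref 3 → FAULT (evict 4), frames=[3,1]
Total faults: 9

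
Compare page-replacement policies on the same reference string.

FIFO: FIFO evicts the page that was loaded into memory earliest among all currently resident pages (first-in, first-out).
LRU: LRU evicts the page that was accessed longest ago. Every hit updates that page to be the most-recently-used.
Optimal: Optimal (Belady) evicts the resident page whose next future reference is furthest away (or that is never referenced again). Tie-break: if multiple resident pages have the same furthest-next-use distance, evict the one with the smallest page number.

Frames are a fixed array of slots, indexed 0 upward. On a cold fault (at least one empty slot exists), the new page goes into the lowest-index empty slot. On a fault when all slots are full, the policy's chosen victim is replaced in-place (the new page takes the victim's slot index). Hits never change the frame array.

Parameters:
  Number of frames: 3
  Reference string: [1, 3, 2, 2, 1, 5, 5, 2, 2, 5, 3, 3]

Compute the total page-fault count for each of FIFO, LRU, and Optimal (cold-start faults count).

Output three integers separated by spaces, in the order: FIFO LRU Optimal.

--- FIFO ---
  step 0: ref 1 -> FAULT, frames=[1,-,-] (faults so far: 1)
  step 1: ref 3 -> FAULT, frames=[1,3,-] (faults so far: 2)
  step 2: ref 2 -> FAULT, frames=[1,3,2] (faults so far: 3)
  step 3: ref 2 -> HIT, frames=[1,3,2] (faults so far: 3)
  step 4: ref 1 -> HIT, frames=[1,3,2] (faults so far: 3)
  step 5: ref 5 -> FAULT, evict 1, frames=[5,3,2] (faults so far: 4)
  step 6: ref 5 -> HIT, frames=[5,3,2] (faults so far: 4)
  step 7: ref 2 -> HIT, frames=[5,3,2] (faults so far: 4)
  step 8: ref 2 -> HIT, frames=[5,3,2] (faults so far: 4)
  step 9: ref 5 -> HIT, frames=[5,3,2] (faults so far: 4)
  step 10: ref 3 -> HIT, frames=[5,3,2] (faults so far: 4)
  step 11: ref 3 -> HIT, frames=[5,3,2] (faults so far: 4)
  FIFO total faults: 4
--- LRU ---
  step 0: ref 1 -> FAULT, frames=[1,-,-] (faults so far: 1)
  step 1: ref 3 -> FAULT, frames=[1,3,-] (faults so far: 2)
  step 2: ref 2 -> FAULT, frames=[1,3,2] (faults so far: 3)
  step 3: ref 2 -> HIT, frames=[1,3,2] (faults so far: 3)
  step 4: ref 1 -> HIT, frames=[1,3,2] (faults so far: 3)
  step 5: ref 5 -> FAULT, evict 3, frames=[1,5,2] (faults so far: 4)
  step 6: ref 5 -> HIT, frames=[1,5,2] (faults so far: 4)
  step 7: ref 2 -> HIT, frames=[1,5,2] (faults so far: 4)
  step 8: ref 2 -> HIT, frames=[1,5,2] (faults so far: 4)
  step 9: ref 5 -> HIT, frames=[1,5,2] (faults so far: 4)
  step 10: ref 3 -> FAULT, evict 1, frames=[3,5,2] (faults so far: 5)
  step 11: ref 3 -> HIT, frames=[3,5,2] (faults so far: 5)
  LRU total faults: 5
--- Optimal ---
  step 0: ref 1 -> FAULT, frames=[1,-,-] (faults so far: 1)
  step 1: ref 3 -> FAULT, frames=[1,3,-] (faults so far: 2)
  step 2: ref 2 -> FAULT, frames=[1,3,2] (faults so far: 3)
  step 3: ref 2 -> HIT, frames=[1,3,2] (faults so far: 3)
  step 4: ref 1 -> HIT, frames=[1,3,2] (faults so far: 3)
  step 5: ref 5 -> FAULT, evict 1, frames=[5,3,2] (faults so far: 4)
  step 6: ref 5 -> HIT, frames=[5,3,2] (faults so far: 4)
  step 7: ref 2 -> HIT, frames=[5,3,2] (faults so far: 4)
  step 8: ref 2 -> HIT, frames=[5,3,2] (faults so far: 4)
  step 9: ref 5 -> HIT, frames=[5,3,2] (faults so far: 4)
  step 10: ref 3 -> HIT, frames=[5,3,2] (faults so far: 4)
  step 11: ref 3 -> HIT, frames=[5,3,2] (faults so far: 4)
  Optimal total faults: 4

Answer: 4 5 4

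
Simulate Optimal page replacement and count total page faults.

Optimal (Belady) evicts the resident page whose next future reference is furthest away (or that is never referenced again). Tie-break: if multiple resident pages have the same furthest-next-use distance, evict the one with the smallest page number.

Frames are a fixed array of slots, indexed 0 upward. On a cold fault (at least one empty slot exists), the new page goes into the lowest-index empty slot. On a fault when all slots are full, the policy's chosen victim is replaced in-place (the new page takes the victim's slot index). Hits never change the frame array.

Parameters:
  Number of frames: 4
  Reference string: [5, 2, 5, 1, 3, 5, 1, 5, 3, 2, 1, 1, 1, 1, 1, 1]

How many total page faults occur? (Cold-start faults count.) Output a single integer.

Step 0: ref 5 → FAULT, frames=[5,-,-,-]
Step 1: ref 2 → FAULT, frames=[5,2,-,-]
Step 2: ref 5 → HIT, frames=[5,2,-,-]
Step 3: ref 1 → FAULT, frames=[5,2,1,-]
Step 4: ref 3 → FAULT, frames=[5,2,1,3]
Step 5: ref 5 → HIT, frames=[5,2,1,3]
Step 6: ref 1 → HIT, frames=[5,2,1,3]
Step 7: ref 5 → HIT, frames=[5,2,1,3]
Step 8: ref 3 → HIT, frames=[5,2,1,3]
Step 9: ref 2 → HIT, frames=[5,2,1,3]
Step 10: ref 1 → HIT, frames=[5,2,1,3]
Step 11: ref 1 → HIT, frames=[5,2,1,3]
Step 12: ref 1 → HIT, frames=[5,2,1,3]
Step 13: ref 1 → HIT, frames=[5,2,1,3]
Step 14: ref 1 → HIT, frames=[5,2,1,3]
Step 15: ref 1 → HIT, frames=[5,2,1,3]
Total faults: 4

Answer: 4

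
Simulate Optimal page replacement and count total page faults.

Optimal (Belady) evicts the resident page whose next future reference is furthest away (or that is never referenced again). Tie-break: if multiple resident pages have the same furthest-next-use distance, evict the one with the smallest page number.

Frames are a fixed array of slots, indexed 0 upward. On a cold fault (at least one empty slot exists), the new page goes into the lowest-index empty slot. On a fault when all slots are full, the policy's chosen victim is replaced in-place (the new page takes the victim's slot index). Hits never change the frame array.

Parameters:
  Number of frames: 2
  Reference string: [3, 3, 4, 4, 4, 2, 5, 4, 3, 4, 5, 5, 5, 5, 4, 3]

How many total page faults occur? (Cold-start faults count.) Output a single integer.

Answer: 7

Derivation:
Step 0: ref 3 → FAULT, frames=[3,-]
Step 1: ref 3 → HIT, frames=[3,-]
Step 2: ref 4 → FAULT, frames=[3,4]
Step 3: ref 4 → HIT, frames=[3,4]
Step 4: ref 4 → HIT, frames=[3,4]
Step 5: ref 2 → FAULT (evict 3), frames=[2,4]
Step 6: ref 5 → FAULT (evict 2), frames=[5,4]
Step 7: ref 4 → HIT, frames=[5,4]
Step 8: ref 3 → FAULT (evict 5), frames=[3,4]
Step 9: ref 4 → HIT, frames=[3,4]
Step 10: ref 5 → FAULT (evict 3), frames=[5,4]
Step 11: ref 5 → HIT, frames=[5,4]
Step 12: ref 5 → HIT, frames=[5,4]
Step 13: ref 5 → HIT, frames=[5,4]
Step 14: ref 4 → HIT, frames=[5,4]
Step 15: ref 3 → FAULT (evict 4), frames=[5,3]
Total faults: 7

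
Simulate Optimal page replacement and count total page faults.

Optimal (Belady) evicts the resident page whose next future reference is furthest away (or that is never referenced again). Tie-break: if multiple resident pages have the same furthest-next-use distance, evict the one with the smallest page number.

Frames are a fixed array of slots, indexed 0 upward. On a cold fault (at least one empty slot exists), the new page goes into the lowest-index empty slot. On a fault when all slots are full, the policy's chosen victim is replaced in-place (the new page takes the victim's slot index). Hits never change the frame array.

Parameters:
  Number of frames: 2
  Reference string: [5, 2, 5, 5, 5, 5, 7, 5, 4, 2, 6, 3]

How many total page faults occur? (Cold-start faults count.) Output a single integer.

Step 0: ref 5 → FAULT, frames=[5,-]
Step 1: ref 2 → FAULT, frames=[5,2]
Step 2: ref 5 → HIT, frames=[5,2]
Step 3: ref 5 → HIT, frames=[5,2]
Step 4: ref 5 → HIT, frames=[5,2]
Step 5: ref 5 → HIT, frames=[5,2]
Step 6: ref 7 → FAULT (evict 2), frames=[5,7]
Step 7: ref 5 → HIT, frames=[5,7]
Step 8: ref 4 → FAULT (evict 5), frames=[4,7]
Step 9: ref 2 → FAULT (evict 4), frames=[2,7]
Step 10: ref 6 → FAULT (evict 2), frames=[6,7]
Step 11: ref 3 → FAULT (evict 6), frames=[3,7]
Total faults: 7

Answer: 7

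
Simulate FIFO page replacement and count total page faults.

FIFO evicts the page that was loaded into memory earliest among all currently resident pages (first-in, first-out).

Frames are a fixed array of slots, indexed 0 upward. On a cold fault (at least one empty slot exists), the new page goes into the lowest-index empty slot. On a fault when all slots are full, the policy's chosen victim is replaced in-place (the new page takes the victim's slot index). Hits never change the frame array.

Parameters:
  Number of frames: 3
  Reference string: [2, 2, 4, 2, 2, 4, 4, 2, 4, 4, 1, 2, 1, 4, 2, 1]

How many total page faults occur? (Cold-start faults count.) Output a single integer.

Step 0: ref 2 → FAULT, frames=[2,-,-]
Step 1: ref 2 → HIT, frames=[2,-,-]
Step 2: ref 4 → FAULT, frames=[2,4,-]
Step 3: ref 2 → HIT, frames=[2,4,-]
Step 4: ref 2 → HIT, frames=[2,4,-]
Step 5: ref 4 → HIT, frames=[2,4,-]
Step 6: ref 4 → HIT, frames=[2,4,-]
Step 7: ref 2 → HIT, frames=[2,4,-]
Step 8: ref 4 → HIT, frames=[2,4,-]
Step 9: ref 4 → HIT, frames=[2,4,-]
Step 10: ref 1 → FAULT, frames=[2,4,1]
Step 11: ref 2 → HIT, frames=[2,4,1]
Step 12: ref 1 → HIT, frames=[2,4,1]
Step 13: ref 4 → HIT, frames=[2,4,1]
Step 14: ref 2 → HIT, frames=[2,4,1]
Step 15: ref 1 → HIT, frames=[2,4,1]
Total faults: 3

Answer: 3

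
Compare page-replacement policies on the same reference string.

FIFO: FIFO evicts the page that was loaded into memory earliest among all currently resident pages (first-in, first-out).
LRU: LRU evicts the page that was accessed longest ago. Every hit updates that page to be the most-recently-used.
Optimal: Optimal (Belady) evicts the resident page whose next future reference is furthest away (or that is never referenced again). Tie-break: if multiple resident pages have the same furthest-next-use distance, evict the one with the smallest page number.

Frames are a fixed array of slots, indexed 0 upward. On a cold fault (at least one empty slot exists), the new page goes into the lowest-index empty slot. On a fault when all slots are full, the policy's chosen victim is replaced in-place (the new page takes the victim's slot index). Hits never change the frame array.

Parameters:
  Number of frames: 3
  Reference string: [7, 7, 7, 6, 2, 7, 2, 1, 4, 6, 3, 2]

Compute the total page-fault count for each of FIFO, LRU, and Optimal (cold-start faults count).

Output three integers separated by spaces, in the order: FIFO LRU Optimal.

--- FIFO ---
  step 0: ref 7 -> FAULT, frames=[7,-,-] (faults so far: 1)
  step 1: ref 7 -> HIT, frames=[7,-,-] (faults so far: 1)
  step 2: ref 7 -> HIT, frames=[7,-,-] (faults so far: 1)
  step 3: ref 6 -> FAULT, frames=[7,6,-] (faults so far: 2)
  step 4: ref 2 -> FAULT, frames=[7,6,2] (faults so far: 3)
  step 5: ref 7 -> HIT, frames=[7,6,2] (faults so far: 3)
  step 6: ref 2 -> HIT, frames=[7,6,2] (faults so far: 3)
  step 7: ref 1 -> FAULT, evict 7, frames=[1,6,2] (faults so far: 4)
  step 8: ref 4 -> FAULT, evict 6, frames=[1,4,2] (faults so far: 5)
  step 9: ref 6 -> FAULT, evict 2, frames=[1,4,6] (faults so far: 6)
  step 10: ref 3 -> FAULT, evict 1, frames=[3,4,6] (faults so far: 7)
  step 11: ref 2 -> FAULT, evict 4, frames=[3,2,6] (faults so far: 8)
  FIFO total faults: 8
--- LRU ---
  step 0: ref 7 -> FAULT, frames=[7,-,-] (faults so far: 1)
  step 1: ref 7 -> HIT, frames=[7,-,-] (faults so far: 1)
  step 2: ref 7 -> HIT, frames=[7,-,-] (faults so far: 1)
  step 3: ref 6 -> FAULT, frames=[7,6,-] (faults so far: 2)
  step 4: ref 2 -> FAULT, frames=[7,6,2] (faults so far: 3)
  step 5: ref 7 -> HIT, frames=[7,6,2] (faults so far: 3)
  step 6: ref 2 -> HIT, frames=[7,6,2] (faults so far: 3)
  step 7: ref 1 -> FAULT, evict 6, frames=[7,1,2] (faults so far: 4)
  step 8: ref 4 -> FAULT, evict 7, frames=[4,1,2] (faults so far: 5)
  step 9: ref 6 -> FAULT, evict 2, frames=[4,1,6] (faults so far: 6)
  step 10: ref 3 -> FAULT, evict 1, frames=[4,3,6] (faults so far: 7)
  step 11: ref 2 -> FAULT, evict 4, frames=[2,3,6] (faults so far: 8)
  LRU total faults: 8
--- Optimal ---
  step 0: ref 7 -> FAULT, frames=[7,-,-] (faults so far: 1)
  step 1: ref 7 -> HIT, frames=[7,-,-] (faults so far: 1)
  step 2: ref 7 -> HIT, frames=[7,-,-] (faults so far: 1)
  step 3: ref 6 -> FAULT, frames=[7,6,-] (faults so far: 2)
  step 4: ref 2 -> FAULT, frames=[7,6,2] (faults so far: 3)
  step 5: ref 7 -> HIT, frames=[7,6,2] (faults so far: 3)
  step 6: ref 2 -> HIT, frames=[7,6,2] (faults so far: 3)
  step 7: ref 1 -> FAULT, evict 7, frames=[1,6,2] (faults so far: 4)
  step 8: ref 4 -> FAULT, evict 1, frames=[4,6,2] (faults so far: 5)
  step 9: ref 6 -> HIT, frames=[4,6,2] (faults so far: 5)
  step 10: ref 3 -> FAULT, evict 4, frames=[3,6,2] (faults so far: 6)
  step 11: ref 2 -> HIT, frames=[3,6,2] (faults so far: 6)
  Optimal total faults: 6

Answer: 8 8 6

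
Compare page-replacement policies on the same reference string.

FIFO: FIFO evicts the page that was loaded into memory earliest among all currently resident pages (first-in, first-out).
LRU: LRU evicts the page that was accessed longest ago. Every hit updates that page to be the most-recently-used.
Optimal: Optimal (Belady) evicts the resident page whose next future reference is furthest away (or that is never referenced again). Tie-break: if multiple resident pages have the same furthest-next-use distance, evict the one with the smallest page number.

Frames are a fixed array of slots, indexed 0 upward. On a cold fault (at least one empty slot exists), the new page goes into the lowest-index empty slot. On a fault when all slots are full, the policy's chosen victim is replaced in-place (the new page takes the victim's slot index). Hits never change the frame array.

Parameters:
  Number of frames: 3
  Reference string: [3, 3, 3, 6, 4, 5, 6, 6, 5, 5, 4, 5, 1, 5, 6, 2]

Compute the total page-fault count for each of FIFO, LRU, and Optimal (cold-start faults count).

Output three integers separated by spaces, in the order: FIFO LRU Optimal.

Answer: 7 7 6

Derivation:
--- FIFO ---
  step 0: ref 3 -> FAULT, frames=[3,-,-] (faults so far: 1)
  step 1: ref 3 -> HIT, frames=[3,-,-] (faults so far: 1)
  step 2: ref 3 -> HIT, frames=[3,-,-] (faults so far: 1)
  step 3: ref 6 -> FAULT, frames=[3,6,-] (faults so far: 2)
  step 4: ref 4 -> FAULT, frames=[3,6,4] (faults so far: 3)
  step 5: ref 5 -> FAULT, evict 3, frames=[5,6,4] (faults so far: 4)
  step 6: ref 6 -> HIT, frames=[5,6,4] (faults so far: 4)
  step 7: ref 6 -> HIT, frames=[5,6,4] (faults so far: 4)
  step 8: ref 5 -> HIT, frames=[5,6,4] (faults so far: 4)
  step 9: ref 5 -> HIT, frames=[5,6,4] (faults so far: 4)
  step 10: ref 4 -> HIT, frames=[5,6,4] (faults so far: 4)
  step 11: ref 5 -> HIT, frames=[5,6,4] (faults so far: 4)
  step 12: ref 1 -> FAULT, evict 6, frames=[5,1,4] (faults so far: 5)
  step 13: ref 5 -> HIT, frames=[5,1,4] (faults so far: 5)
  step 14: ref 6 -> FAULT, evict 4, frames=[5,1,6] (faults so far: 6)
  step 15: ref 2 -> FAULT, evict 5, frames=[2,1,6] (faults so far: 7)
  FIFO total faults: 7
--- LRU ---
  step 0: ref 3 -> FAULT, frames=[3,-,-] (faults so far: 1)
  step 1: ref 3 -> HIT, frames=[3,-,-] (faults so far: 1)
  step 2: ref 3 -> HIT, frames=[3,-,-] (faults so far: 1)
  step 3: ref 6 -> FAULT, frames=[3,6,-] (faults so far: 2)
  step 4: ref 4 -> FAULT, frames=[3,6,4] (faults so far: 3)
  step 5: ref 5 -> FAULT, evict 3, frames=[5,6,4] (faults so far: 4)
  step 6: ref 6 -> HIT, frames=[5,6,4] (faults so far: 4)
  step 7: ref 6 -> HIT, frames=[5,6,4] (faults so far: 4)
  step 8: ref 5 -> HIT, frames=[5,6,4] (faults so far: 4)
  step 9: ref 5 -> HIT, frames=[5,6,4] (faults so far: 4)
  step 10: ref 4 -> HIT, frames=[5,6,4] (faults so far: 4)
  step 11: ref 5 -> HIT, frames=[5,6,4] (faults so far: 4)
  step 12: ref 1 -> FAULT, evict 6, frames=[5,1,4] (faults so far: 5)
  step 13: ref 5 -> HIT, frames=[5,1,4] (faults so far: 5)
  step 14: ref 6 -> FAULT, evict 4, frames=[5,1,6] (faults so far: 6)
  step 15: ref 2 -> FAULT, evict 1, frames=[5,2,6] (faults so far: 7)
  LRU total faults: 7
--- Optimal ---
  step 0: ref 3 -> FAULT, frames=[3,-,-] (faults so far: 1)
  step 1: ref 3 -> HIT, frames=[3,-,-] (faults so far: 1)
  step 2: ref 3 -> HIT, frames=[3,-,-] (faults so far: 1)
  step 3: ref 6 -> FAULT, frames=[3,6,-] (faults so far: 2)
  step 4: ref 4 -> FAULT, frames=[3,6,4] (faults so far: 3)
  step 5: ref 5 -> FAULT, evict 3, frames=[5,6,4] (faults so far: 4)
  step 6: ref 6 -> HIT, frames=[5,6,4] (faults so far: 4)
  step 7: ref 6 -> HIT, frames=[5,6,4] (faults so far: 4)
  step 8: ref 5 -> HIT, frames=[5,6,4] (faults so far: 4)
  step 9: ref 5 -> HIT, frames=[5,6,4] (faults so far: 4)
  step 10: ref 4 -> HIT, frames=[5,6,4] (faults so far: 4)
  step 11: ref 5 -> HIT, frames=[5,6,4] (faults so far: 4)
  step 12: ref 1 -> FAULT, evict 4, frames=[5,6,1] (faults so far: 5)
  step 13: ref 5 -> HIT, frames=[5,6,1] (faults so far: 5)
  step 14: ref 6 -> HIT, frames=[5,6,1] (faults so far: 5)
  step 15: ref 2 -> FAULT, evict 1, frames=[5,6,2] (faults so far: 6)
  Optimal total faults: 6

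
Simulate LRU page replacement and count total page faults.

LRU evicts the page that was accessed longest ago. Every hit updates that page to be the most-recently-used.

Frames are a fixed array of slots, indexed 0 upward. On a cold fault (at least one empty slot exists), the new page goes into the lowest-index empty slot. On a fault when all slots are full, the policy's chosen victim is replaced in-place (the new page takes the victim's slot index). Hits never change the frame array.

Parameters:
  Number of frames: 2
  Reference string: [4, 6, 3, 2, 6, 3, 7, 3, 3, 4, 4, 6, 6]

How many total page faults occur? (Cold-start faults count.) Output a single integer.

Answer: 9

Derivation:
Step 0: ref 4 → FAULT, frames=[4,-]
Step 1: ref 6 → FAULT, frames=[4,6]
Step 2: ref 3 → FAULT (evict 4), frames=[3,6]
Step 3: ref 2 → FAULT (evict 6), frames=[3,2]
Step 4: ref 6 → FAULT (evict 3), frames=[6,2]
Step 5: ref 3 → FAULT (evict 2), frames=[6,3]
Step 6: ref 7 → FAULT (evict 6), frames=[7,3]
Step 7: ref 3 → HIT, frames=[7,3]
Step 8: ref 3 → HIT, frames=[7,3]
Step 9: ref 4 → FAULT (evict 7), frames=[4,3]
Step 10: ref 4 → HIT, frames=[4,3]
Step 11: ref 6 → FAULT (evict 3), frames=[4,6]
Step 12: ref 6 → HIT, frames=[4,6]
Total faults: 9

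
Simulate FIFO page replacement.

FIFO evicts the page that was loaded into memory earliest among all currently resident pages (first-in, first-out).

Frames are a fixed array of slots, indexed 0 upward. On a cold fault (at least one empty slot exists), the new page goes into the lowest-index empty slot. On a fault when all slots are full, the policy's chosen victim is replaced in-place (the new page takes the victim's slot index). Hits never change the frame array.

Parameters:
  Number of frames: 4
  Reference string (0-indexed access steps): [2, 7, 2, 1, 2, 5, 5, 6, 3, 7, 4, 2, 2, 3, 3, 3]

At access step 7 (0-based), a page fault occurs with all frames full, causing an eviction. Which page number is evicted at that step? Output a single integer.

Step 0: ref 2 -> FAULT, frames=[2,-,-,-]
Step 1: ref 7 -> FAULT, frames=[2,7,-,-]
Step 2: ref 2 -> HIT, frames=[2,7,-,-]
Step 3: ref 1 -> FAULT, frames=[2,7,1,-]
Step 4: ref 2 -> HIT, frames=[2,7,1,-]
Step 5: ref 5 -> FAULT, frames=[2,7,1,5]
Step 6: ref 5 -> HIT, frames=[2,7,1,5]
Step 7: ref 6 -> FAULT, evict 2, frames=[6,7,1,5]
At step 7: evicted page 2

Answer: 2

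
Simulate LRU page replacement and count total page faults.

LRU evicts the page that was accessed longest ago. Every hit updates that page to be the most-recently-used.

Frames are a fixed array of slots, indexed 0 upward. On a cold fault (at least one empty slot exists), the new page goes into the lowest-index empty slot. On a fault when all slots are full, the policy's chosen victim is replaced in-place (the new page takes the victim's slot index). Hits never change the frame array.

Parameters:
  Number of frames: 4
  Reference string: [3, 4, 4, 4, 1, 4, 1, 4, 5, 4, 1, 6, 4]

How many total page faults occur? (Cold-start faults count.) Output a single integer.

Answer: 5

Derivation:
Step 0: ref 3 → FAULT, frames=[3,-,-,-]
Step 1: ref 4 → FAULT, frames=[3,4,-,-]
Step 2: ref 4 → HIT, frames=[3,4,-,-]
Step 3: ref 4 → HIT, frames=[3,4,-,-]
Step 4: ref 1 → FAULT, frames=[3,4,1,-]
Step 5: ref 4 → HIT, frames=[3,4,1,-]
Step 6: ref 1 → HIT, frames=[3,4,1,-]
Step 7: ref 4 → HIT, frames=[3,4,1,-]
Step 8: ref 5 → FAULT, frames=[3,4,1,5]
Step 9: ref 4 → HIT, frames=[3,4,1,5]
Step 10: ref 1 → HIT, frames=[3,4,1,5]
Step 11: ref 6 → FAULT (evict 3), frames=[6,4,1,5]
Step 12: ref 4 → HIT, frames=[6,4,1,5]
Total faults: 5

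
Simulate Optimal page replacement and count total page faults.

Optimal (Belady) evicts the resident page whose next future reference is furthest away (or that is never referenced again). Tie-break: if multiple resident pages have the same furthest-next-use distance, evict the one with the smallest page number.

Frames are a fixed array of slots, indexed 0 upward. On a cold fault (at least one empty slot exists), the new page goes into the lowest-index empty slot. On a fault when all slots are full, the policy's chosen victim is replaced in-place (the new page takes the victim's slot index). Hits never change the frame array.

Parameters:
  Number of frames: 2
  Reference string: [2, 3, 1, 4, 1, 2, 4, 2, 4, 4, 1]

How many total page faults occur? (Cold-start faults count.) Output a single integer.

Answer: 6

Derivation:
Step 0: ref 2 → FAULT, frames=[2,-]
Step 1: ref 3 → FAULT, frames=[2,3]
Step 2: ref 1 → FAULT (evict 3), frames=[2,1]
Step 3: ref 4 → FAULT (evict 2), frames=[4,1]
Step 4: ref 1 → HIT, frames=[4,1]
Step 5: ref 2 → FAULT (evict 1), frames=[4,2]
Step 6: ref 4 → HIT, frames=[4,2]
Step 7: ref 2 → HIT, frames=[4,2]
Step 8: ref 4 → HIT, frames=[4,2]
Step 9: ref 4 → HIT, frames=[4,2]
Step 10: ref 1 → FAULT (evict 2), frames=[4,1]
Total faults: 6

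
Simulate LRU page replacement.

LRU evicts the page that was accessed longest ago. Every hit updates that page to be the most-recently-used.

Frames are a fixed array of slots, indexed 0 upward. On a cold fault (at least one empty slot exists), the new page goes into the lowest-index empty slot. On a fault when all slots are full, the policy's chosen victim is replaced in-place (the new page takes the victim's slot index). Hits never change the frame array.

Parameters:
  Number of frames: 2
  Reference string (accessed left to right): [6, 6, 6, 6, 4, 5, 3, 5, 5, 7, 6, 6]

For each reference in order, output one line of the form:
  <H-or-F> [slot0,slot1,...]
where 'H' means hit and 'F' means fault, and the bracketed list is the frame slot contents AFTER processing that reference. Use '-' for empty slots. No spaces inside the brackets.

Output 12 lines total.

F [6,-]
H [6,-]
H [6,-]
H [6,-]
F [6,4]
F [5,4]
F [5,3]
H [5,3]
H [5,3]
F [5,7]
F [6,7]
H [6,7]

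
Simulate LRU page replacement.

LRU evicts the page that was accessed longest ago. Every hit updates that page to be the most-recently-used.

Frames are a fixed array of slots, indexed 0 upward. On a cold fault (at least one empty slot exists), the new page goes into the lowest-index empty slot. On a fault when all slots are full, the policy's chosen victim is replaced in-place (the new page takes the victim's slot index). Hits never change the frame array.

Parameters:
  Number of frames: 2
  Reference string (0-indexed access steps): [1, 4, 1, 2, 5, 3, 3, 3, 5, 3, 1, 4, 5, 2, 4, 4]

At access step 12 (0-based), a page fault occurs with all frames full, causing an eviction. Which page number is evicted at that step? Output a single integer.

Step 0: ref 1 -> FAULT, frames=[1,-]
Step 1: ref 4 -> FAULT, frames=[1,4]
Step 2: ref 1 -> HIT, frames=[1,4]
Step 3: ref 2 -> FAULT, evict 4, frames=[1,2]
Step 4: ref 5 -> FAULT, evict 1, frames=[5,2]
Step 5: ref 3 -> FAULT, evict 2, frames=[5,3]
Step 6: ref 3 -> HIT, frames=[5,3]
Step 7: ref 3 -> HIT, frames=[5,3]
Step 8: ref 5 -> HIT, frames=[5,3]
Step 9: ref 3 -> HIT, frames=[5,3]
Step 10: ref 1 -> FAULT, evict 5, frames=[1,3]
Step 11: ref 4 -> FAULT, evict 3, frames=[1,4]
Step 12: ref 5 -> FAULT, evict 1, frames=[5,4]
At step 12: evicted page 1

Answer: 1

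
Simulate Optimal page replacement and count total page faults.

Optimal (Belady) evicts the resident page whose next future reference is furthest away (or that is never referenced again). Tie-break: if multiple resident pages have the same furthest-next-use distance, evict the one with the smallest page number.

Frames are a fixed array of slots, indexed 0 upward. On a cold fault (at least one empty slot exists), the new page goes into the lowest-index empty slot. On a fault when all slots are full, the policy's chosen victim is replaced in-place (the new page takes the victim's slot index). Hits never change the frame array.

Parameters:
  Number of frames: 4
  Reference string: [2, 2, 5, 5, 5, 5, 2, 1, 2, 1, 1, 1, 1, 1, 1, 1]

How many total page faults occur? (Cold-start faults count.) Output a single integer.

Step 0: ref 2 → FAULT, frames=[2,-,-,-]
Step 1: ref 2 → HIT, frames=[2,-,-,-]
Step 2: ref 5 → FAULT, frames=[2,5,-,-]
Step 3: ref 5 → HIT, frames=[2,5,-,-]
Step 4: ref 5 → HIT, frames=[2,5,-,-]
Step 5: ref 5 → HIT, frames=[2,5,-,-]
Step 6: ref 2 → HIT, frames=[2,5,-,-]
Step 7: ref 1 → FAULT, frames=[2,5,1,-]
Step 8: ref 2 → HIT, frames=[2,5,1,-]
Step 9: ref 1 → HIT, frames=[2,5,1,-]
Step 10: ref 1 → HIT, frames=[2,5,1,-]
Step 11: ref 1 → HIT, frames=[2,5,1,-]
Step 12: ref 1 → HIT, frames=[2,5,1,-]
Step 13: ref 1 → HIT, frames=[2,5,1,-]
Step 14: ref 1 → HIT, frames=[2,5,1,-]
Step 15: ref 1 → HIT, frames=[2,5,1,-]
Total faults: 3

Answer: 3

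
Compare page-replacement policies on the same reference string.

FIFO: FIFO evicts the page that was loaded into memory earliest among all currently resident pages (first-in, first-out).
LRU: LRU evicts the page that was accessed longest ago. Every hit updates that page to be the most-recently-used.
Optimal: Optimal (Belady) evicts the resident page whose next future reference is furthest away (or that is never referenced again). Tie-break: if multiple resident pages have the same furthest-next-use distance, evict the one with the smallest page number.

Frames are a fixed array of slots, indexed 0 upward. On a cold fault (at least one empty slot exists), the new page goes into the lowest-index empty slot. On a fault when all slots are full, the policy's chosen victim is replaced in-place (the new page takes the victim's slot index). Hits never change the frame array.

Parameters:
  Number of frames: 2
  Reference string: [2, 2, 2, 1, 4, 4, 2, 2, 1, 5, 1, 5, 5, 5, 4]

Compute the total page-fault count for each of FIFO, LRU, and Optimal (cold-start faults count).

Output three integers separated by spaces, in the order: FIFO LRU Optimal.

Answer: 7 7 6

Derivation:
--- FIFO ---
  step 0: ref 2 -> FAULT, frames=[2,-] (faults so far: 1)
  step 1: ref 2 -> HIT, frames=[2,-] (faults so far: 1)
  step 2: ref 2 -> HIT, frames=[2,-] (faults so far: 1)
  step 3: ref 1 -> FAULT, frames=[2,1] (faults so far: 2)
  step 4: ref 4 -> FAULT, evict 2, frames=[4,1] (faults so far: 3)
  step 5: ref 4 -> HIT, frames=[4,1] (faults so far: 3)
  step 6: ref 2 -> FAULT, evict 1, frames=[4,2] (faults so far: 4)
  step 7: ref 2 -> HIT, frames=[4,2] (faults so far: 4)
  step 8: ref 1 -> FAULT, evict 4, frames=[1,2] (faults so far: 5)
  step 9: ref 5 -> FAULT, evict 2, frames=[1,5] (faults so far: 6)
  step 10: ref 1 -> HIT, frames=[1,5] (faults so far: 6)
  step 11: ref 5 -> HIT, frames=[1,5] (faults so far: 6)
  step 12: ref 5 -> HIT, frames=[1,5] (faults so far: 6)
  step 13: ref 5 -> HIT, frames=[1,5] (faults so far: 6)
  step 14: ref 4 -> FAULT, evict 1, frames=[4,5] (faults so far: 7)
  FIFO total faults: 7
--- LRU ---
  step 0: ref 2 -> FAULT, frames=[2,-] (faults so far: 1)
  step 1: ref 2 -> HIT, frames=[2,-] (faults so far: 1)
  step 2: ref 2 -> HIT, frames=[2,-] (faults so far: 1)
  step 3: ref 1 -> FAULT, frames=[2,1] (faults so far: 2)
  step 4: ref 4 -> FAULT, evict 2, frames=[4,1] (faults so far: 3)
  step 5: ref 4 -> HIT, frames=[4,1] (faults so far: 3)
  step 6: ref 2 -> FAULT, evict 1, frames=[4,2] (faults so far: 4)
  step 7: ref 2 -> HIT, frames=[4,2] (faults so far: 4)
  step 8: ref 1 -> FAULT, evict 4, frames=[1,2] (faults so far: 5)
  step 9: ref 5 -> FAULT, evict 2, frames=[1,5] (faults so far: 6)
  step 10: ref 1 -> HIT, frames=[1,5] (faults so far: 6)
  step 11: ref 5 -> HIT, frames=[1,5] (faults so far: 6)
  step 12: ref 5 -> HIT, frames=[1,5] (faults so far: 6)
  step 13: ref 5 -> HIT, frames=[1,5] (faults so far: 6)
  step 14: ref 4 -> FAULT, evict 1, frames=[4,5] (faults so far: 7)
  LRU total faults: 7
--- Optimal ---
  step 0: ref 2 -> FAULT, frames=[2,-] (faults so far: 1)
  step 1: ref 2 -> HIT, frames=[2,-] (faults so far: 1)
  step 2: ref 2 -> HIT, frames=[2,-] (faults so far: 1)
  step 3: ref 1 -> FAULT, frames=[2,1] (faults so far: 2)
  step 4: ref 4 -> FAULT, evict 1, frames=[2,4] (faults so far: 3)
  step 5: ref 4 -> HIT, frames=[2,4] (faults so far: 3)
  step 6: ref 2 -> HIT, frames=[2,4] (faults so far: 3)
  step 7: ref 2 -> HIT, frames=[2,4] (faults so far: 3)
  step 8: ref 1 -> FAULT, evict 2, frames=[1,4] (faults so far: 4)
  step 9: ref 5 -> FAULT, evict 4, frames=[1,5] (faults so far: 5)
  step 10: ref 1 -> HIT, frames=[1,5] (faults so far: 5)
  step 11: ref 5 -> HIT, frames=[1,5] (faults so far: 5)
  step 12: ref 5 -> HIT, frames=[1,5] (faults so far: 5)
  step 13: ref 5 -> HIT, frames=[1,5] (faults so far: 5)
  step 14: ref 4 -> FAULT, evict 1, frames=[4,5] (faults so far: 6)
  Optimal total faults: 6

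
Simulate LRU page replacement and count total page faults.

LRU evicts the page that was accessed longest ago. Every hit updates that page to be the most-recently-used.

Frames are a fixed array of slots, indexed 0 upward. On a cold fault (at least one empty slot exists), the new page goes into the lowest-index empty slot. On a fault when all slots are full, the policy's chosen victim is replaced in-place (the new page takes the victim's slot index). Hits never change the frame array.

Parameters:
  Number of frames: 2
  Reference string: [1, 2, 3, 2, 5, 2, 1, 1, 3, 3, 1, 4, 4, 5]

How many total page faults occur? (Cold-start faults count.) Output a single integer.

Step 0: ref 1 → FAULT, frames=[1,-]
Step 1: ref 2 → FAULT, frames=[1,2]
Step 2: ref 3 → FAULT (evict 1), frames=[3,2]
Step 3: ref 2 → HIT, frames=[3,2]
Step 4: ref 5 → FAULT (evict 3), frames=[5,2]
Step 5: ref 2 → HIT, frames=[5,2]
Step 6: ref 1 → FAULT (evict 5), frames=[1,2]
Step 7: ref 1 → HIT, frames=[1,2]
Step 8: ref 3 → FAULT (evict 2), frames=[1,3]
Step 9: ref 3 → HIT, frames=[1,3]
Step 10: ref 1 → HIT, frames=[1,3]
Step 11: ref 4 → FAULT (evict 3), frames=[1,4]
Step 12: ref 4 → HIT, frames=[1,4]
Step 13: ref 5 → FAULT (evict 1), frames=[5,4]
Total faults: 8

Answer: 8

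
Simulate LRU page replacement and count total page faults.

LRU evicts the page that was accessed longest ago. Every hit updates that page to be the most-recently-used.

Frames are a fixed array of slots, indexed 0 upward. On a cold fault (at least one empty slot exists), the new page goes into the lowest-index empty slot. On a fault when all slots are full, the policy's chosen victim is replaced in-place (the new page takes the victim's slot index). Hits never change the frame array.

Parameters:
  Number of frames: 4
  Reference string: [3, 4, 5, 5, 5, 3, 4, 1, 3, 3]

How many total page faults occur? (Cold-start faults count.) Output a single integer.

Answer: 4

Derivation:
Step 0: ref 3 → FAULT, frames=[3,-,-,-]
Step 1: ref 4 → FAULT, frames=[3,4,-,-]
Step 2: ref 5 → FAULT, frames=[3,4,5,-]
Step 3: ref 5 → HIT, frames=[3,4,5,-]
Step 4: ref 5 → HIT, frames=[3,4,5,-]
Step 5: ref 3 → HIT, frames=[3,4,5,-]
Step 6: ref 4 → HIT, frames=[3,4,5,-]
Step 7: ref 1 → FAULT, frames=[3,4,5,1]
Step 8: ref 3 → HIT, frames=[3,4,5,1]
Step 9: ref 3 → HIT, frames=[3,4,5,1]
Total faults: 4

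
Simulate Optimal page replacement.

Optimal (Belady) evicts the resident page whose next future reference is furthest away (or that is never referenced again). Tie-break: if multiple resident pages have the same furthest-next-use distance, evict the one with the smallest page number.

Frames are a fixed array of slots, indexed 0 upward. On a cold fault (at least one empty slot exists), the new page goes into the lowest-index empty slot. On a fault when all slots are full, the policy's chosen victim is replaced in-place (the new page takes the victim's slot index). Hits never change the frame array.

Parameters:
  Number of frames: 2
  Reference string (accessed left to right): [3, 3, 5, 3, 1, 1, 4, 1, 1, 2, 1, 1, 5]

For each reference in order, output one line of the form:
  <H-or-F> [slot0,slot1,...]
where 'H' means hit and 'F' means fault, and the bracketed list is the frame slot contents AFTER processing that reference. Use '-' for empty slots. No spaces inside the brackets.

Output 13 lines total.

F [3,-]
H [3,-]
F [3,5]
H [3,5]
F [1,5]
H [1,5]
F [1,4]
H [1,4]
H [1,4]
F [1,2]
H [1,2]
H [1,2]
F [5,2]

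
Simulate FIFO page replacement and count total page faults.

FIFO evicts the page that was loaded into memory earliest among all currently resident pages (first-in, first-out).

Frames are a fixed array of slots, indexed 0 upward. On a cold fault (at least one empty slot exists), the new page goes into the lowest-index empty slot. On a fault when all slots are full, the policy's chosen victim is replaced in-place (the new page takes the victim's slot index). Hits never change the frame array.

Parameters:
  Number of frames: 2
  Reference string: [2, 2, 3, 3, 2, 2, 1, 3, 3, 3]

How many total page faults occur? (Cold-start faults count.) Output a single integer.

Answer: 3

Derivation:
Step 0: ref 2 → FAULT, frames=[2,-]
Step 1: ref 2 → HIT, frames=[2,-]
Step 2: ref 3 → FAULT, frames=[2,3]
Step 3: ref 3 → HIT, frames=[2,3]
Step 4: ref 2 → HIT, frames=[2,3]
Step 5: ref 2 → HIT, frames=[2,3]
Step 6: ref 1 → FAULT (evict 2), frames=[1,3]
Step 7: ref 3 → HIT, frames=[1,3]
Step 8: ref 3 → HIT, frames=[1,3]
Step 9: ref 3 → HIT, frames=[1,3]
Total faults: 3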